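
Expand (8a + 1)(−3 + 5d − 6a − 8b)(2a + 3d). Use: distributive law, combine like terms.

−60a² − 80ad − 64a²d + 120ad² − 96a³ − 128a²b − 192abd − 6a − 9d + 15d² − 16ab − 24bd

(8a + 1)(−3 + 5d − 6a − 8b)(2a + 3d)
= (−24a + 40ad − 48a² − 64ab − 3 + 5d − 6a − 8b)(2a + 3d)    [distributive law]
= (−30a + 40ad − 48a² − 64ab − 3 + 5d − 8b)(2a + 3d)    [combine like terms]
= −60a² − 90ad + 80a²d + 120ad² − 96a³ − 144a²d − 128a²b − 192abd − 6a − 9d + 10ad + 15d² − 16ab − 24bd    [distributive law]
= −60a² − 80ad − 64a²d + 120ad² − 96a³ − 128a²b − 192abd − 6a − 9d + 15d² − 16ab − 24bd    [combine like terms]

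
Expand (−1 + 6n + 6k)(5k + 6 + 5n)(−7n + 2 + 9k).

182kn + 8k + 339k^2 + 104n − 12 − 157n^2 − 150kn^2 + 330k^2n − 210n^3 + 270k^3

(−1 + 6n + 6k)(5k + 6 + 5n)(−7n + 2 + 9k)
= (−5k − 6 − 5n + 30kn + 36n + 30n^2 + 30k^2 + 36k + 30kn)(−7n + 2 + 9k)    [distributive law]
= (31k − 6 + 31n + 60kn + 30n^2 + 30k^2)(−7n + 2 + 9k)    [combine like terms]
= −217kn + 62k + 279k^2 + 42n − 12 − 54k − 217n^2 + 62n + 279kn − 420kn^2 + 120kn + 540k^2n − 210n^3 + 60n^2 + 270kn^2 − 210k^2n + 60k^2 + 270k^3    [distributive law]
= 182kn + 8k + 339k^2 + 104n − 12 − 157n^2 − 150kn^2 + 330k^2n − 210n^3 + 270k^3    [combine like terms]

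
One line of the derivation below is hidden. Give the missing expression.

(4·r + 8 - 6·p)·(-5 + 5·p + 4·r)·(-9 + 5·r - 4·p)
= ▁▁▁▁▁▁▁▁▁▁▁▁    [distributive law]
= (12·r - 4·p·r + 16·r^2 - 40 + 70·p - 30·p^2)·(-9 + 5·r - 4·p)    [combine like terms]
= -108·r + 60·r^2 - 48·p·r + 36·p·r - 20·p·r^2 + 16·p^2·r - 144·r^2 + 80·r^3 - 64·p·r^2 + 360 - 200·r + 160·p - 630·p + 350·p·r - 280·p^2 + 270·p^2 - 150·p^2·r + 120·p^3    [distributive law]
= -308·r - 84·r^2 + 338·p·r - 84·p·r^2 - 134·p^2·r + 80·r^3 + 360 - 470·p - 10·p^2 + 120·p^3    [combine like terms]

Applying distributive law to the line above:

(-20·r + 20·p·r + 16·r^2 - 40 + 40·p + 32·r + 30·p - 30·p^2 - 24·p·r)·(-9 + 5·r - 4·p)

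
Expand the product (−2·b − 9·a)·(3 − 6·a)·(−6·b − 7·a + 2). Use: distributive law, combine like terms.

(−2·b − 9·a)·(3 − 6·a)·(−6·b − 7·a + 2)
= (−6·b + 12·a·b − 27·a + 54·a^2)·(−6·b − 7·a + 2)    [distributive law]
= 36·b^2 + 42·a·b − 12·b − 72·a·b^2 − 84·a^2·b + 24·a·b + 162·a·b + 189·a^2 − 54·a − 324·a^2·b − 378·a^3 + 108·a^2    [distributive law]
= 36·b^2 + 228·a·b − 12·b − 72·a·b^2 − 408·a^2·b + 297·a^2 − 54·a − 378·a^3    [combine like terms]

36·b^2 + 228·a·b − 12·b − 72·a·b^2 − 408·a^2·b + 297·a^2 − 54·a − 378·a^3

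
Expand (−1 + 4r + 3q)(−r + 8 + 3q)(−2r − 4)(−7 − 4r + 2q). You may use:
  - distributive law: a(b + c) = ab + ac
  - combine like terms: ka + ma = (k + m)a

814r^2 + 144r^3 + 338qr^2 + 684r + 650qr − 224 + 652q + 114q^2r + 84q^2 − 32r^4 + 88qr^3 + 36q^2r^2 − 36q^3r − 72q^3

(−1 + 4r + 3q)(−r + 8 + 3q)(−2r − 4)(−7 − 4r + 2q)
= (r − 8 − 3q − 4r^2 + 32r + 12qr − 3qr + 24q + 9q^2)(−2r − 4)(−7 − 4r + 2q)    [distributive law]
= (33r − 8 + 21q − 4r^2 + 9qr + 9q^2)(−2r − 4)(−7 − 4r + 2q)    [combine like terms]
= (−66r^2 − 132r + 16r + 32 − 42qr − 84q + 8r^3 + 16r^2 − 18qr^2 − 36qr − 18q^2r − 36q^2)(−7 − 4r + 2q)    [distributive law]
= (−50r^2 − 116r + 32 − 78qr − 84q + 8r^3 − 18qr^2 − 18q^2r − 36q^2)(−7 − 4r + 2q)    [combine like terms]
= 350r^2 + 200r^3 − 100qr^2 + 812r + 464r^2 − 232qr − 224 − 128r + 64q + 546qr + 312qr^2 − 156q^2r + 588q + 336qr − 168q^2 − 56r^3 − 32r^4 + 16qr^3 + 126qr^2 + 72qr^3 − 36q^2r^2 + 126q^2r + 72q^2r^2 − 36q^3r + 252q^2 + 144q^2r − 72q^3    [distributive law]
= 814r^2 + 144r^3 + 338qr^2 + 684r + 650qr − 224 + 652q + 114q^2r + 84q^2 − 32r^4 + 88qr^3 + 36q^2r^2 − 36q^3r − 72q^3    [combine like terms]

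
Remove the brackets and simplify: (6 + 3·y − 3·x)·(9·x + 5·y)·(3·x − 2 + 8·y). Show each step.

216·x^2 − 108·x + 498·x·y − 60·y + 210·y^2 − 180·x^2·y + 141·x·y^2 + 120·y^3 − 81·x^3

(6 + 3·y − 3·x)·(9·x + 5·y)·(3·x − 2 + 8·y)
= (54·x + 30·y + 27·x·y + 15·y^2 − 27·x^2 − 15·x·y)·(3·x − 2 + 8·y)    [distributive law]
= (54·x + 30·y + 12·x·y + 15·y^2 − 27·x^2)·(3·x − 2 + 8·y)    [combine like terms]
= 162·x^2 − 108·x + 432·x·y + 90·x·y − 60·y + 240·y^2 + 36·x^2·y − 24·x·y + 96·x·y^2 + 45·x·y^2 − 30·y^2 + 120·y^3 − 81·x^3 + 54·x^2 − 216·x^2·y    [distributive law]
= 216·x^2 − 108·x + 498·x·y − 60·y + 210·y^2 − 180·x^2·y + 141·x·y^2 + 120·y^3 − 81·x^3    [combine like terms]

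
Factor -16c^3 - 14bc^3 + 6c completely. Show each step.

2c(-8c^2 - 7bc^2 + 3)

-16c^3 - 14bc^3 + 6c
= 2(-8c^3 - 7bc^3 + 3c)    [factor out 2]
= 2c(-8c^2 - 7bc^2 + 3)    [factor out c]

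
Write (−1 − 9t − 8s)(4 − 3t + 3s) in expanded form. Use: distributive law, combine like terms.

−4 − 33t − 35s + 27t² − 3st − 24s²

(−1 − 9t − 8s)(4 − 3t + 3s)
= −4 + 3t − 3s − 36t + 27t² − 27st − 32s + 24st − 24s²    [distributive law]
= −4 − 33t − 35s + 27t² − 3st − 24s²    [combine like terms]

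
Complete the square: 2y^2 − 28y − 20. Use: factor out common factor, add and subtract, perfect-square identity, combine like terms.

2y^2 − 28y − 20
= 2(y^2 − 14y) − 20    [factor out 2 from the y-terms]
= 2(y^2 − 14y + 49 − 49) − 20    [add and subtract 49 inside the bracket]
= 2(y − 7)^2 − 98 − 20    [perfect-square identity]
= 2(y − 7)^2 − 118    [combine constants]

2(y − 7)^2 − 118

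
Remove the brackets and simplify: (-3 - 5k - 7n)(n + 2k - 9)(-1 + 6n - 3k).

(-3 - 5k - 7n)(n + 2k - 9)(-1 + 6n - 3k)
= (-3n - 6k + 27 - 5kn - 10k^2 + 45k - 7n^2 - 14kn + 63n)(-1 + 6n - 3k)    [distributive law]
= (60n + 39k + 27 - 19kn - 10k^2 - 7n^2)(-1 + 6n - 3k)    [combine like terms]
= -60n + 360n^2 - 180kn - 39k + 234kn - 117k^2 - 27 + 162n - 81k + 19kn - 114kn^2 + 57k^2n + 10k^2 - 60k^2n + 30k^3 + 7n^2 - 42n^3 + 21kn^2    [distributive law]
= 102n + 367n^2 + 73kn - 120k - 107k^2 - 27 - 93kn^2 - 3k^2n + 30k^3 - 42n^3    [combine like terms]

102n + 367n^2 + 73kn - 120k - 107k^2 - 27 - 93kn^2 - 3k^2n + 30k^3 - 42n^3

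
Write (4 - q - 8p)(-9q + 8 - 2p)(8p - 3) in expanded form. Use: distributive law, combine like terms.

-574pq + 132q + 472p - 96 - 624p^2 + 72pq^2 - 27q^2 + 592p^2q + 128p^3

(4 - q - 8p)(-9q + 8 - 2p)(8p - 3)
= (-36q + 32 - 8p + 9q^2 - 8q + 2pq + 72pq - 64p + 16p^2)(8p - 3)    [distributive law]
= (-44q + 32 - 72p + 9q^2 + 74pq + 16p^2)(8p - 3)    [combine like terms]
= -352pq + 132q + 256p - 96 - 576p^2 + 216p + 72pq^2 - 27q^2 + 592p^2q - 222pq + 128p^3 - 48p^2    [distributive law]
= -574pq + 132q + 472p - 96 - 624p^2 + 72pq^2 - 27q^2 + 592p^2q + 128p^3    [combine like terms]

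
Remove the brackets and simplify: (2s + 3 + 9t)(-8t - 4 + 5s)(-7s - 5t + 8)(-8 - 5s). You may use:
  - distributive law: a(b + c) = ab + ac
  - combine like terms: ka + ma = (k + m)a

-1061s^2t + 1265s^3t - 1492st^2 - 1795s^2t^2 - 2836st - 948s^2 + 405s^3 - 640s + 350s^4 + 2208t^2 + 3360t + 768 - 2880t^3 - 1800st^3

(2s + 3 + 9t)(-8t - 4 + 5s)(-7s - 5t + 8)(-8 - 5s)
= (-16st - 8s + 10s^2 - 24t - 12 + 15s - 72t^2 - 36t + 45st)(-7s - 5t + 8)(-8 - 5s)    [distributive law]
= (29st + 7s + 10s^2 - 60t - 12 - 72t^2)(-7s - 5t + 8)(-8 - 5s)    [combine like terms]
= (-203s^2t - 145st^2 + 232st - 49s^2 - 35st + 56s - 70s^3 - 50s^2t + 80s^2 + 420st + 300t^2 - 480t + 84s + 60t - 96 + 504st^2 + 360t^3 - 576t^2)(-8 - 5s)    [distributive law]
= (-253s^2t + 359st^2 + 617st + 31s^2 + 140s - 70s^3 - 276t^2 - 420t - 96 + 360t^3)(-8 - 5s)    [combine like terms]
= 2024s^2t + 1265s^3t - 2872st^2 - 1795s^2t^2 - 4936st - 3085s^2t - 248s^2 - 155s^3 - 1120s - 700s^2 + 560s^3 + 350s^4 + 2208t^2 + 1380st^2 + 3360t + 2100st + 768 + 480s - 2880t^3 - 1800st^3    [distributive law]
= -1061s^2t + 1265s^3t - 1492st^2 - 1795s^2t^2 - 2836st - 948s^2 + 405s^3 - 640s + 350s^4 + 2208t^2 + 3360t + 768 - 2880t^3 - 1800st^3    [combine like terms]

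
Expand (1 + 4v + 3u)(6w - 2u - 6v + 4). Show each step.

(1 + 4v + 3u)(6w - 2u - 6v + 4)
= 6w - 2u - 6v + 4 + 24vw - 8uv - 24v^2 + 16v + 18uw - 6u^2 - 18uv + 12u    [distributive law]
= 6w + 10u + 10v + 4 + 24vw - 26uv - 24v^2 + 18uw - 6u^2    [combine like terms]

6w + 10u + 10v + 4 + 24vw - 26uv - 24v^2 + 18uw - 6u^2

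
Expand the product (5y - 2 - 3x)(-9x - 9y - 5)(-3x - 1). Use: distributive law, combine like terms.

(5y - 2 - 3x)(-9x - 9y - 5)(-3x - 1)
= (-45xy - 45y² - 25y + 18x + 18y + 10 + 27x² + 27xy + 15x)(-3x - 1)    [distributive law]
= (-18xy - 45y² - 7y + 33x + 10 + 27x²)(-3x - 1)    [combine like terms]
= 54x²y + 18xy + 135xy² + 45y² + 21xy + 7y - 99x² - 33x - 30x - 10 - 81x³ - 27x²    [distributive law]
= 54x²y + 39xy + 135xy² + 45y² + 7y - 126x² - 63x - 10 - 81x³    [combine like terms]

54x²y + 39xy + 135xy² + 45y² + 7y - 126x² - 63x - 10 - 81x³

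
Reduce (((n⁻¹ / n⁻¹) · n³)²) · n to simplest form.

(((n⁻¹ / n⁻¹) · n³)²) · n
= (((n⁻¹ / n⁻¹)²) · ((n³)²)) · n    [power of a product]
= ((((n⁻¹)²) / ((n⁻¹)²)) · ((n³)²)) · n    [power of a quotient]
= ((n⁻² / ((n⁻¹)²)) · ((n³)²)) · n    [power of a power]
= ((n⁻² / n⁻²) · ((n³)²)) · n    [power of a power]
= (n⁰ · ((n³)²)) · n    [quotient of powers]
= (n⁰ · n⁶) · n    [power of a power]
= n⁶ · n    [product of powers]
= n⁷    [product of powers]

n⁷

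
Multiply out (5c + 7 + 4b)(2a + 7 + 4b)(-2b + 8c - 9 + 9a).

224abc + 80ac² + 337ac + 90a²c + 198bc + 280c² + 77c + 88b²c + 160bc² + 404ab + 315a + 126a² - 602b - 441 - 256b² + 128ab² + 72a²b - 32b³

(5c + 7 + 4b)(2a + 7 + 4b)(-2b + 8c - 9 + 9a)
= (10ac + 35c + 20bc + 14a + 49 + 28b + 8ab + 28b + 16b²)(-2b + 8c - 9 + 9a)    [distributive law]
= (10ac + 35c + 20bc + 14a + 49 + 56b + 8ab + 16b²)(-2b + 8c - 9 + 9a)    [combine like terms]
= -20abc + 80ac² - 90ac + 90a²c - 70bc + 280c² - 315c + 315ac - 40b²c + 160bc² - 180bc + 180abc - 28ab + 112ac - 126a + 126a² - 98b + 392c - 441 + 441a - 112b² + 448bc - 504b + 504ab - 16ab² + 64abc - 72ab + 72a²b - 32b³ + 128b²c - 144b² + 144ab²    [distributive law]
= 224abc + 80ac² + 337ac + 90a²c + 198bc + 280c² + 77c + 88b²c + 160bc² + 404ab + 315a + 126a² - 602b - 441 - 256b² + 128ab² + 72a²b - 32b³    [combine like terms]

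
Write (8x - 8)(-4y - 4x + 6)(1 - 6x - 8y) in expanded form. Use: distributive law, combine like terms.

(8x - 8)(-4y - 4x + 6)(1 - 6x - 8y)
= (-32xy - 32x^2 + 48x + 32y + 32x - 48)(1 - 6x - 8y)    [distributive law]
= (-32xy - 32x^2 + 80x + 32y - 48)(1 - 6x - 8y)    [combine like terms]
= -32xy + 192x^2y + 256xy^2 - 32x^2 + 192x^3 + 256x^2y + 80x - 480x^2 - 640xy + 32y - 192xy - 256y^2 - 48 + 288x + 384y    [distributive law]
= -864xy + 448x^2y + 256xy^2 - 512x^2 + 192x^3 + 368x + 416y - 256y^2 - 48    [combine like terms]

-864xy + 448x^2y + 256xy^2 - 512x^2 + 192x^3 + 368x + 416y - 256y^2 - 48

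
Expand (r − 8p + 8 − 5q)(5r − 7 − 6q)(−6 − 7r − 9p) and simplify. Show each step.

−261r^2 − 35r^3 + 235pr^2 + 194r − 449pr + 277qr + 217qr^2 − 57pqr + 360p^2r + 168p − 504p^2 − 171pq − 432p^2q + 336 + 78q − 180q^2 − 210q^2r − 270pq^2

(r − 8p + 8 − 5q)(5r − 7 − 6q)(−6 − 7r − 9p)
= (5r^2 − 7r − 6qr − 40pr + 56p + 48pq + 40r − 56 − 48q − 25qr + 35q + 30q^2)(−6 − 7r − 9p)    [distributive law]
= (5r^2 + 33r − 31qr − 40pr + 56p + 48pq − 56 − 13q + 30q^2)(−6 − 7r − 9p)    [combine like terms]
= −30r^2 − 35r^3 − 45pr^2 − 198r − 231r^2 − 297pr + 186qr + 217qr^2 + 279pqr + 240pr + 280pr^2 + 360p^2r − 336p − 392pr − 504p^2 − 288pq − 336pqr − 432p^2q + 336 + 392r + 504p + 78q + 91qr + 117pq − 180q^2 − 210q^2r − 270pq^2    [distributive law]
= −261r^2 − 35r^3 + 235pr^2 + 194r − 449pr + 277qr + 217qr^2 − 57pqr + 360p^2r + 168p − 504p^2 − 171pq − 432p^2q + 336 + 78q − 180q^2 − 210q^2r − 270pq^2    [combine like terms]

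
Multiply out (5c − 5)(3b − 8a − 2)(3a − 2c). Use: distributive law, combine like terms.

45abc − 30bc^2 − 120a^2c + 80ac^2 − 110ac + 20c^2 − 45ab + 30bc + 120a^2 + 30a − 20c

(5c − 5)(3b − 8a − 2)(3a − 2c)
= (15bc − 40ac − 10c − 15b + 40a + 10)(3a − 2c)    [distributive law]
= 45abc − 30bc^2 − 120a^2c + 80ac^2 − 30ac + 20c^2 − 45ab + 30bc + 120a^2 − 80ac + 30a − 20c    [distributive law]
= 45abc − 30bc^2 − 120a^2c + 80ac^2 − 110ac + 20c^2 − 45ab + 30bc + 120a^2 + 30a − 20c    [combine like terms]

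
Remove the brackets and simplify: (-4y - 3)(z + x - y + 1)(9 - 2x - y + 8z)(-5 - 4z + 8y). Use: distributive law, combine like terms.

(-4y - 3)(z + x - y + 1)(9 - 2x - y + 8z)(-5 - 4z + 8y)
= (-4yz - 4xy + 4y² - 4y - 3z - 3x + 3y - 3)(9 - 2x - y + 8z)(-5 - 4z + 8y)    [distributive law]
= (-4yz - 4xy + 4y² - y - 3z - 3x - 3)(9 - 2x - y + 8z)(-5 - 4z + 8y)    [combine like terms]
= (-36yz + 8xyz + 4y²z - 32yz² - 36xy + 8x²y + 4xy² - 32xyz + 36y² - 8xy² - 4y³ + 32y²z - 9y + 2xy + y² - 8yz - 27z + 6xz + 3yz - 24z² - 27x + 6x² + 3xy - 24xz - 27 + 6x + 3y - 24z)(-5 - 4z + 8y)    [distributive law]
= (-41yz - 24xyz + 36y²z - 32yz² - 31xy + 8x²y - 4xy² + 37y² - 4y³ - 6y - 51z - 18xz - 24z² - 21x + 6x² - 27)(-5 - 4z + 8y)    [combine like terms]
= 205yz + 164yz² - 328y²z + 120xyz + 96xyz² - 192xy²z - 180y²z - 144y²z² + 288y³z + 160yz² + 128yz³ - 256y²z² + 155xy + 124xyz - 248xy² - 40x²y - 32x²yz + 64x²y² + 20xy² + 16xy²z - 32xy³ - 185y² - 148y²z + 296y³ + 20y³ + 16y³z - 32y⁴ + 30y + 24yz - 48y² + 255z + 204z² - 408yz + 90xz + 72xz² - 144xyz + 120z² + 96z³ - 192yz² + 105x + 84xz - 168xy - 30x² - 24x²z + 48x²y + 135 + 108z - 216y    [distributive law]
= -179yz + 132yz² - 656y²z + 100xyz + 96xyz² - 176xy²z - 400y²z² + 304y³z + 128yz³ - 13xy - 228xy² + 8x²y - 32x²yz + 64x²y² - 32xy³ - 233y² + 316y³ - 32y⁴ - 186y + 363z + 324z² + 174xz + 72xz² + 96z³ + 105x - 30x² - 24x²z + 135    [combine like terms]

-179yz + 132yz² - 656y²z + 100xyz + 96xyz² - 176xy²z - 400y²z² + 304y³z + 128yz³ - 13xy - 228xy² + 8x²y - 32x²yz + 64x²y² - 32xy³ - 233y² + 316y³ - 32y⁴ - 186y + 363z + 324z² + 174xz + 72xz² + 96z³ + 105x - 30x² - 24x²z + 135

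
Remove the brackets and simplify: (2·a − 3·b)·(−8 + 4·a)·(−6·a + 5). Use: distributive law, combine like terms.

(2·a − 3·b)·(−8 + 4·a)·(−6·a + 5)
= (−16·a + 8·a^2 + 24·b − 12·a·b)·(−6·a + 5)    [distributive law]
= 96·a^2 − 80·a − 48·a^3 + 40·a^2 − 144·a·b + 120·b + 72·a^2·b − 60·a·b    [distributive law]
= 136·a^2 − 80·a − 48·a^3 − 204·a·b + 120·b + 72·a^2·b    [combine like terms]

136·a^2 − 80·a − 48·a^3 − 204·a·b + 120·b + 72·a^2·b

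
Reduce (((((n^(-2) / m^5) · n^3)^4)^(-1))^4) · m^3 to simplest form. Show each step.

m^83n^(-16)

(((((n^(-2) / m^5) · n^3)^4)^(-1))^4) · m^3
= ((((n^(-2) / m^5) · n^3)^4)^(-4)) · m^3    [power of a power]
= (((n^(-2) / m^5) · n^3)^(-16)) · m^3    [power of a power]
= (((n^(-2) / m^5)^(-16)) · ((n^3)^(-16))) · m^3    [power of a product]
= ((((n^(-2))^(-16)) / ((m^5)^(-16))) · ((n^3)^(-16))) · m^3    [power of a quotient]
= ((n^32 / ((m^5)^(-16))) · ((n^3)^(-16))) · m^3    [power of a power]
= ((n^32 / m^(-80)) · ((n^3)^(-16))) · m^3    [power of a power]
= ((n^32 / m^(-80)) · n^(-48)) · m^3    [power of a power]
= m^83n^(-16)    [quotient of powers; product of powers]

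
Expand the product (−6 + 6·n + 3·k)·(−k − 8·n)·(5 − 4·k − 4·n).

30·k − 39·k^2 − 366·k·n + 240·n − 432·n^2 + 132·k^2·n + 312·k·n^2 + 192·n^3 + 12·k^3

(−6 + 6·n + 3·k)·(−k − 8·n)·(5 − 4·k − 4·n)
= (6·k + 48·n − 6·k·n − 48·n^2 − 3·k^2 − 24·k·n)·(5 − 4·k − 4·n)    [distributive law]
= (6·k + 48·n − 30·k·n − 48·n^2 − 3·k^2)·(5 − 4·k − 4·n)    [combine like terms]
= 30·k − 24·k^2 − 24·k·n + 240·n − 192·k·n − 192·n^2 − 150·k·n + 120·k^2·n + 120·k·n^2 − 240·n^2 + 192·k·n^2 + 192·n^3 − 15·k^2 + 12·k^3 + 12·k^2·n    [distributive law]
= 30·k − 39·k^2 − 366·k·n + 240·n − 432·n^2 + 132·k^2·n + 312·k·n^2 + 192·n^3 + 12·k^3    [combine like terms]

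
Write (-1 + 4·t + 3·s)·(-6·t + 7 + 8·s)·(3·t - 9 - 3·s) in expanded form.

(-1 + 4·t + 3·s)·(-6·t + 7 + 8·s)·(3·t - 9 - 3·s)
= (6·t - 7 - 8·s - 24·t^2 + 28·t + 32·s·t - 18·s·t + 21·s + 24·s^2)·(3·t - 9 - 3·s)    [distributive law]
= (34·t - 7 + 13·s - 24·t^2 + 14·s·t + 24·s^2)·(3·t - 9 - 3·s)    [combine like terms]
= 102·t^2 - 306·t - 102·s·t - 21·t + 63 + 21·s + 39·s·t - 117·s - 39·s^2 - 72·t^3 + 216·t^2 + 72·s·t^2 + 42·s·t^2 - 126·s·t - 42·s^2·t + 72·s^2·t - 216·s^2 - 72·s^3    [distributive law]
= 318·t^2 - 327·t - 189·s·t + 63 - 96·s - 255·s^2 - 72·t^3 + 114·s·t^2 + 30·s^2·t - 72·s^3    [combine like terms]

318·t^2 - 327·t - 189·s·t + 63 - 96·s - 255·s^2 - 72·t^3 + 114·s·t^2 + 30·s^2·t - 72·s^3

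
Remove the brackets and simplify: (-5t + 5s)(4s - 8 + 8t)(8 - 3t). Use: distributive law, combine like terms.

280st - 60st² + 320t - 440t² + 120t³ + 160s² - 60s²t - 320s

(-5t + 5s)(4s - 8 + 8t)(8 - 3t)
= (-20st + 40t - 40t² + 20s² - 40s + 40st)(8 - 3t)    [distributive law]
= (20st + 40t - 40t² + 20s² - 40s)(8 - 3t)    [combine like terms]
= 160st - 60st² + 320t - 120t² - 320t² + 120t³ + 160s² - 60s²t - 320s + 120st    [distributive law]
= 280st - 60st² + 320t - 440t² + 120t³ + 160s² - 60s²t - 320s    [combine like terms]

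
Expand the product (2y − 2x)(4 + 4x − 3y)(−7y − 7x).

−56y² − 56xy² − 42x²y + 42y³ + 56x² + 56x³

(2y − 2x)(4 + 4x − 3y)(−7y − 7x)
= (8y + 8xy − 6y² − 8x − 8x² + 6xy)(−7y − 7x)    [distributive law]
= (8y + 14xy − 6y² − 8x − 8x²)(−7y − 7x)    [combine like terms]
= −56y² − 56xy − 98xy² − 98x²y + 42y³ + 42xy² + 56xy + 56x² + 56x²y + 56x³    [distributive law]
= −56y² − 56xy² − 42x²y + 42y³ + 56x² + 56x³    [combine like terms]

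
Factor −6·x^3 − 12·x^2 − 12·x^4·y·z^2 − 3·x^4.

3·x^2(−2·x − 4 − 4·x^2·y·z^2 − x^2)

−6·x^3 − 12·x^2 − 12·x^4·y·z^2 − 3·x^4
= 3(−2·x^3 − 4·x^2 − 4·x^4·y·z^2 − x^4)    [factor out 3]
= 3·x^2(−2·x − 4 − 4·x^2·y·z^2 − x^2)    [factor out x^2]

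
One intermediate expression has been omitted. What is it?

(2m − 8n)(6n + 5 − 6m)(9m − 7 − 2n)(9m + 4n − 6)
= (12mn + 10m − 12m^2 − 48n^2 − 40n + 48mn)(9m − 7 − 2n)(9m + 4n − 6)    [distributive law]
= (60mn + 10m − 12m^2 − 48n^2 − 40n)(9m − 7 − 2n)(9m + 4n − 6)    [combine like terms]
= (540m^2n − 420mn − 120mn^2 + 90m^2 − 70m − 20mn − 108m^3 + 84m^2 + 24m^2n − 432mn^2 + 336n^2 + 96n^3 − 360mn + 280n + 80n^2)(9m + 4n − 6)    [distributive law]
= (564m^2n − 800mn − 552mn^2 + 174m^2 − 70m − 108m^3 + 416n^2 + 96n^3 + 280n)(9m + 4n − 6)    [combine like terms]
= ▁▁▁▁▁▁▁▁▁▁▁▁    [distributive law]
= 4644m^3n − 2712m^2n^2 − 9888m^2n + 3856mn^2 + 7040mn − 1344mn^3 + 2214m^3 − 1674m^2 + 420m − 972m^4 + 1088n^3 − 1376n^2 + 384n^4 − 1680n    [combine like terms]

Applying distributive law to the line above:

5076m^3n + 2256m^2n^2 − 3384m^2n − 7200m^2n − 3200mn^2 + 4800mn − 4968m^2n^2 − 2208mn^3 + 3312mn^2 + 1566m^3 + 696m^2n − 1044m^2 − 630m^2 − 280mn + 420m − 972m^4 − 432m^3n + 648m^3 + 3744mn^2 + 1664n^3 − 2496n^2 + 864mn^3 + 384n^4 − 576n^3 + 2520mn + 1120n^2 − 1680n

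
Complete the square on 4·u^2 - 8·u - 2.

4·u^2 - 8·u - 2
= 4(u^2 - 2·u) - 2    [factor out 4 from the u-terms]
= 4(u^2 - 2·u + 1 - 1) - 2    [add and subtract 1 inside the bracket]
= 4(u - 1)^2 - 4 - 2    [perfect-square identity]
= 4(u - 1)^2 - 6    [combine constants]

4(u - 1)^2 - 6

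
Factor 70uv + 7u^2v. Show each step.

70uv + 7u^2v
= 7(10uv + u^2v)    [factor out 7]
= 7uv(10 + u)    [factor out uv]

7uv(10 + u)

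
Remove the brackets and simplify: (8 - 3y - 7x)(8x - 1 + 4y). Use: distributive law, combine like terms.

71x - 8 + 35y - 52xy - 12y^2 - 56x^2

(8 - 3y - 7x)(8x - 1 + 4y)
= 64x - 8 + 32y - 24xy + 3y - 12y^2 - 56x^2 + 7x - 28xy    [distributive law]
= 71x - 8 + 35y - 52xy - 12y^2 - 56x^2    [combine like terms]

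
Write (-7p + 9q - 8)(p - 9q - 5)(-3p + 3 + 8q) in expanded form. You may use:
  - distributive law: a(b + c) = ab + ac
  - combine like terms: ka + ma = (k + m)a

(-7p + 9q - 8)(p - 9q - 5)(-3p + 3 + 8q)
= (-7p^2 + 63pq + 35p + 9pq - 81q^2 - 45q - 8p + 72q + 40)(-3p + 3 + 8q)    [distributive law]
= (-7p^2 + 72pq + 27p - 81q^2 + 27q + 40)(-3p + 3 + 8q)    [combine like terms]
= 21p^3 - 21p^2 - 56p^2q - 216p^2q + 216pq + 576pq^2 - 81p^2 + 81p + 216pq + 243pq^2 - 243q^2 - 648q^3 - 81pq + 81q + 216q^2 - 120p + 120 + 320q    [distributive law]
= 21p^3 - 102p^2 - 272p^2q + 351pq + 819pq^2 - 39p - 27q^2 - 648q^3 + 401q + 120    [combine like terms]

21p^3 - 102p^2 - 272p^2q + 351pq + 819pq^2 - 39p - 27q^2 - 648q^3 + 401q + 120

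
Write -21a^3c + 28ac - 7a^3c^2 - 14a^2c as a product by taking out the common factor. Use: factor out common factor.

7ac(-3a^2 + 4 - a^2c - 2a)

-21a^3c + 28ac - 7a^3c^2 - 14a^2c
= 7(-3a^3c + 4ac - a^3c^2 - 2a^2c)    [factor out 7]
= 7ac(-3a^2 + 4 - a^2c - 2a)    [factor out ac]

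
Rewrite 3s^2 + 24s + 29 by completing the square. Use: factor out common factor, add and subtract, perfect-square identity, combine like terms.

3s^2 + 24s + 29
= 3(s^2 + 8s) + 29    [factor out 3 from the s-terms]
= 3(s^2 + 8s + 16 - 16) + 29    [add and subtract 16 inside the bracket]
= 3(s + 4)^2 - 48 + 29    [perfect-square identity]
= 3(s + 4)^2 - 19    [combine constants]

3(s + 4)^2 - 19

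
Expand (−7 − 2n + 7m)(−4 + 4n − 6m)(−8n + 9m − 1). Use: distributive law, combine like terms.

−204n + 238m − 28 + 168n^2 − 332mn + 168m^2 + 64n^3 − 392mn^2 + 696m^2n − 378m^3

(−7 − 2n + 7m)(−4 + 4n − 6m)(−8n + 9m − 1)
= (28 − 28n + 42m + 8n − 8n^2 + 12mn − 28m + 28mn − 42m^2)(−8n + 9m − 1)    [distributive law]
= (28 − 20n + 14m − 8n^2 + 40mn − 42m^2)(−8n + 9m − 1)    [combine like terms]
= −224n + 252m − 28 + 160n^2 − 180mn + 20n − 112mn + 126m^2 − 14m + 64n^3 − 72mn^2 + 8n^2 − 320mn^2 + 360m^2n − 40mn + 336m^2n − 378m^3 + 42m^2    [distributive law]
= −204n + 238m − 28 + 168n^2 − 332mn + 168m^2 + 64n^3 − 392mn^2 + 696m^2n − 378m^3    [combine like terms]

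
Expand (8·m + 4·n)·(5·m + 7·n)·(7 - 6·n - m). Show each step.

(8·m + 4·n)·(5·m + 7·n)·(7 - 6·n - m)
= (40·m^2 + 56·m·n + 20·m·n + 28·n^2)·(7 - 6·n - m)    [distributive law]
= (40·m^2 + 76·m·n + 28·n^2)·(7 - 6·n - m)    [combine like terms]
= 280·m^2 - 240·m^2·n - 40·m^3 + 532·m·n - 456·m·n^2 - 76·m^2·n + 196·n^2 - 168·n^3 - 28·m·n^2    [distributive law]
= 280·m^2 - 316·m^2·n - 40·m^3 + 532·m·n - 484·m·n^2 + 196·n^2 - 168·n^3    [combine like terms]

280·m^2 - 316·m^2·n - 40·m^3 + 532·m·n - 484·m·n^2 + 196·n^2 - 168·n^3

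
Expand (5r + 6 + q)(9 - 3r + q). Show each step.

27r - 15r^2 + 2qr + 54 + 15q + q^2

(5r + 6 + q)(9 - 3r + q)
= 45r - 15r^2 + 5qr + 54 - 18r + 6q + 9q - 3qr + q^2    [distributive law]
= 27r - 15r^2 + 2qr + 54 + 15q + q^2    [combine like terms]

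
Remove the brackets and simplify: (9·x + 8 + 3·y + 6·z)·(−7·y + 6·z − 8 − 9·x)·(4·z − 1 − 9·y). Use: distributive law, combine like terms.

−360·x·y·z + 1386·x·y + 810·x·y² − 576·x·z + 144·x − 324·x²·z + 81·x² + 729·x²·y − 296·y·z + 656·y + 741·y² − 256·z + 64 + 132·y²·z + 189·y³ − 420·y·z² + 144·z³ − 36·z²

(9·x + 8 + 3·y + 6·z)·(−7·y + 6·z − 8 − 9·x)·(4·z − 1 − 9·y)
= (−63·x·y + 54·x·z − 72·x − 81·x² − 56·y + 48·z − 64 − 72·x − 21·y² + 18·y·z − 24·y − 27·x·y − 42·y·z + 36·z² − 48·z − 54·x·z)·(4·z − 1 − 9·y)    [distributive law]
= (−90·x·y − 144·x − 81·x² − 80·y − 64 − 21·y² − 24·y·z + 36·z²)·(4·z − 1 − 9·y)    [combine like terms]
= −360·x·y·z + 90·x·y + 810·x·y² − 576·x·z + 144·x + 1296·x·y − 324·x²·z + 81·x² + 729·x²·y − 320·y·z + 80·y + 720·y² − 256·z + 64 + 576·y − 84·y²·z + 21·y² + 189·y³ − 96·y·z² + 24·y·z + 216·y²·z + 144·z³ − 36·z² − 324·y·z²    [distributive law]
= −360·x·y·z + 1386·x·y + 810·x·y² − 576·x·z + 144·x − 324·x²·z + 81·x² + 729·x²·y − 296·y·z + 656·y + 741·y² − 256·z + 64 + 132·y²·z + 189·y³ − 420·y·z² + 144·z³ − 36·z²    [combine like terms]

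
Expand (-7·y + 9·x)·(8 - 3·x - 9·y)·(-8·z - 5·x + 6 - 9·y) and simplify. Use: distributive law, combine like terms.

(-7·y + 9·x)·(8 - 3·x - 9·y)·(-8·z - 5·x + 6 - 9·y)
= (-56·y + 21·x·y + 63·y^2 + 72·x - 27·x^2 - 81·x·y)·(-8·z - 5·x + 6 - 9·y)    [distributive law]
= (-56·y - 60·x·y + 63·y^2 + 72·x - 27·x^2)·(-8·z - 5·x + 6 - 9·y)    [combine like terms]
= 448·y·z + 280·x·y - 336·y + 504·y^2 + 480·x·y·z + 300·x^2·y - 360·x·y + 540·x·y^2 - 504·y^2·z - 315·x·y^2 + 378·y^2 - 567·y^3 - 576·x·z - 360·x^2 + 432·x - 648·x·y + 216·x^2·z + 135·x^3 - 162·x^2 + 243·x^2·y    [distributive law]
= 448·y·z - 728·x·y - 336·y + 882·y^2 + 480·x·y·z + 543·x^2·y + 225·x·y^2 - 504·y^2·z - 567·y^3 - 576·x·z - 522·x^2 + 432·x + 216·x^2·z + 135·x^3    [combine like terms]

448·y·z - 728·x·y - 336·y + 882·y^2 + 480·x·y·z + 543·x^2·y + 225·x·y^2 - 504·y^2·z - 567·y^3 - 576·x·z - 522·x^2 + 432·x + 216·x^2·z + 135·x^3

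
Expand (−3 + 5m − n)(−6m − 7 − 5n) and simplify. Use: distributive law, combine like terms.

−17m + 21 + 22n − 30m² − 19mn + 5n²

(−3 + 5m − n)(−6m − 7 − 5n)
= 18m + 21 + 15n − 30m² − 35m − 25mn + 6mn + 7n + 5n²    [distributive law]
= −17m + 21 + 22n − 30m² − 19mn + 5n²    [combine like terms]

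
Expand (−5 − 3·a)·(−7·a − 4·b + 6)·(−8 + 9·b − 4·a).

(−5 − 3·a)·(−7·a − 4·b + 6)·(−8 + 9·b − 4·a)
= (35·a + 20·b − 30 + 21·a^2 + 12·a·b − 18·a)·(−8 + 9·b − 4·a)    [distributive law]
= (17·a + 20·b − 30 + 21·a^2 + 12·a·b)·(−8 + 9·b − 4·a)    [combine like terms]
= −136·a + 153·a·b − 68·a^2 − 160·b + 180·b^2 − 80·a·b + 240 − 270·b + 120·a − 168·a^2 + 189·a^2·b − 84·a^3 − 96·a·b + 108·a·b^2 − 48·a^2·b    [distributive law]
= −16·a − 23·a·b − 236·a^2 − 430·b + 180·b^2 + 240 + 141·a^2·b − 84·a^3 + 108·a·b^2    [combine like terms]

−16·a − 23·a·b − 236·a^2 − 430·b + 180·b^2 + 240 + 141·a^2·b − 84·a^3 + 108·a·b^2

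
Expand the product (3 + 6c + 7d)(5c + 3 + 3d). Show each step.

33c + 9 + 30d + 30c^2 + 53cd + 21d^2

(3 + 6c + 7d)(5c + 3 + 3d)
= 15c + 9 + 9d + 30c^2 + 18c + 18cd + 35cd + 21d + 21d^2    [distributive law]
= 33c + 9 + 30d + 30c^2 + 53cd + 21d^2    [combine like terms]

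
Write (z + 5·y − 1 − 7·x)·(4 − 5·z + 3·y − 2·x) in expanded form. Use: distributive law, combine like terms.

9·z − 5·z^2 − 22·y·z + 33·x·z + 17·y + 15·y^2 − 31·x·y − 4 − 26·x + 14·x^2

(z + 5·y − 1 − 7·x)·(4 − 5·z + 3·y − 2·x)
= 4·z − 5·z^2 + 3·y·z − 2·x·z + 20·y − 25·y·z + 15·y^2 − 10·x·y − 4 + 5·z − 3·y + 2·x − 28·x + 35·x·z − 21·x·y + 14·x^2    [distributive law]
= 9·z − 5·z^2 − 22·y·z + 33·x·z + 17·y + 15·y^2 − 31·x·y − 4 − 26·x + 14·x^2    [combine like terms]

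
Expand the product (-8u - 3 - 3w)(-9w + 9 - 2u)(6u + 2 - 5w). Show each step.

388u^2w + 486uw - 228uw^2 - 364u^2 - 294u + 96u^3 - 54 + 135w + 54w^2 - 135w^3

(-8u - 3 - 3w)(-9w + 9 - 2u)(6u + 2 - 5w)
= (72uw - 72u + 16u^2 + 27w - 27 + 6u + 27w^2 - 27w + 6uw)(6u + 2 - 5w)    [distributive law]
= (78uw - 66u + 16u^2 - 27 + 27w^2)(6u + 2 - 5w)    [combine like terms]
= 468u^2w + 156uw - 390uw^2 - 396u^2 - 132u + 330uw + 96u^3 + 32u^2 - 80u^2w - 162u - 54 + 135w + 162uw^2 + 54w^2 - 135w^3    [distributive law]
= 388u^2w + 486uw - 228uw^2 - 364u^2 - 294u + 96u^3 - 54 + 135w + 54w^2 - 135w^3    [combine like terms]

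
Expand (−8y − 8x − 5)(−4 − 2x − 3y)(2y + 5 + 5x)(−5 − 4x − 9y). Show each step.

(−8y − 8x − 5)(−4 − 2x − 3y)(2y + 5 + 5x)(−5 − 4x − 9y)
= (32y + 16xy + 24y^2 + 32x + 16x^2 + 24xy + 20 + 10x + 15y)(2y + 5 + 5x)(−5 − 4x − 9y)    [distributive law]
= (47y + 40xy + 24y^2 + 42x + 16x^2 + 20)(2y + 5 + 5x)(−5 − 4x − 9y)    [combine like terms]
= (94y^2 + 235y + 235xy + 80xy^2 + 200xy + 200x^2y + 48y^3 + 120y^2 + 120xy^2 + 84xy + 210x + 210x^2 + 32x^2y + 80x^2 + 80x^3 + 40y + 100 + 100x)(−5 − 4x − 9y)    [distributive law]
= (214y^2 + 275y + 519xy + 200xy^2 + 232x^2y + 48y^3 + 310x + 290x^2 + 80x^3 + 100)(−5 − 4x − 9y)    [combine like terms]
= −1070y^2 − 856xy^2 − 1926y^3 − 1375y − 1100xy − 2475y^2 − 2595xy − 2076x^2y − 4671xy^2 − 1000xy^2 − 800x^2y^2 − 1800xy^3 − 1160x^2y − 928x^3y − 2088x^2y^2 − 240y^3 − 192xy^3 − 432y^4 − 1550x − 1240x^2 − 2790xy − 1450x^2 − 1160x^3 − 2610x^2y − 400x^3 − 320x^4 − 720x^3y − 500 − 400x − 900y    [distributive law]
= −3545y^2 − 6527xy^2 − 2166y^3 − 2275y − 6485xy − 5846x^2y − 2888x^2y^2 − 1992xy^3 − 1648x^3y − 432y^4 − 1950x − 2690x^2 − 1560x^3 − 320x^4 − 500    [combine like terms]

−3545y^2 − 6527xy^2 − 2166y^3 − 2275y − 6485xy − 5846x^2y − 2888x^2y^2 − 1992xy^3 − 1648x^3y − 432y^4 − 1950x − 2690x^2 − 1560x^3 − 320x^4 − 500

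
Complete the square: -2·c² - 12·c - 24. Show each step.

-2(c + 3)² - 6

-2·c² - 12·c - 24
= -2(c² + 6·c) - 24    [factor out -2 from the c-terms]
= -2(c² + 6·c + 9 - 9) - 24    [add and subtract 9 inside the bracket]
= -2(c + 3)² + 18 - 24    [perfect-square identity]
= -2(c + 3)² - 6    [combine constants]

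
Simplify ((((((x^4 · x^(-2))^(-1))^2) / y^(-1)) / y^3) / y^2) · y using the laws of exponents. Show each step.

x^(-4)y^(-3)

((((((x^4 · x^(-2))^(-1))^2) / y^(-1)) / y^3) / y^2) · y
= (((((x^4 · x^(-2))^(-2)) / y^(-1)) / y^3) / y^2) · y    [power of a power]
= ((((((x^4)^(-2)) · ((x^(-2))^(-2))) / y^(-1)) / y^3) / y^2) · y    [power of a product]
= ((((x^(-8) · ((x^(-2))^(-2))) / y^(-1)) / y^3) / y^2) · y    [power of a power]
= ((((x^(-8) · x^4) / y^(-1)) / y^3) / y^2) · y    [power of a power]
= (((x^(-4) / y^(-1)) / y^3) / y^2) · y    [product of powers]
= x^(-4)y^(-3)    [quotient of powers; product of powers]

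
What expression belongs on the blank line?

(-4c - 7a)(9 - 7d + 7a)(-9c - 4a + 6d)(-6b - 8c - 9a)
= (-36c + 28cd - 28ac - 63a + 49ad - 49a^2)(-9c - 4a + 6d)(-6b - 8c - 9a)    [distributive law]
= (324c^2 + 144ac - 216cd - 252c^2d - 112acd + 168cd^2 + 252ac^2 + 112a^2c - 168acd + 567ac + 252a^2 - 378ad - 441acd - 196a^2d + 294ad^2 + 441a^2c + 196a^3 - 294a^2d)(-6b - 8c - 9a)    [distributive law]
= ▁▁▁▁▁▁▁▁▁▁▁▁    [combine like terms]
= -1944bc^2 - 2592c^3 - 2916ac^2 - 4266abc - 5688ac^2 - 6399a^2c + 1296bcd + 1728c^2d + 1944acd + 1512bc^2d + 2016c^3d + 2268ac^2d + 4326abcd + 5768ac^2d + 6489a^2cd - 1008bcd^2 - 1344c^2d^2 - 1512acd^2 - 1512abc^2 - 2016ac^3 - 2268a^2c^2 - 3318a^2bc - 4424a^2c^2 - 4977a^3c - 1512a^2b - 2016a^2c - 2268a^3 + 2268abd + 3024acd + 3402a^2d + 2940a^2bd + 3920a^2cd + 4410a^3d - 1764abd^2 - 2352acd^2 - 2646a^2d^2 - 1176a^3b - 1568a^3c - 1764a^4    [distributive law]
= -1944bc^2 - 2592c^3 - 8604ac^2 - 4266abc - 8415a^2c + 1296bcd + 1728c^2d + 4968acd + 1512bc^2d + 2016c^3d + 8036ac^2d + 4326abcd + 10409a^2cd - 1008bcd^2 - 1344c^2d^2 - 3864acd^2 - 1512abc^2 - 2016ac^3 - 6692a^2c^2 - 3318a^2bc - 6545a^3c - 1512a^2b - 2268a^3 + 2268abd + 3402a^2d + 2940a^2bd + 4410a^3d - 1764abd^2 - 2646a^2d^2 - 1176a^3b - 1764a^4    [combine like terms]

By combine like terms:

(324c^2 + 711ac - 216cd - 252c^2d - 721acd + 168cd^2 + 252ac^2 + 553a^2c + 252a^2 - 378ad - 490a^2d + 294ad^2 + 196a^3)(-6b - 8c - 9a)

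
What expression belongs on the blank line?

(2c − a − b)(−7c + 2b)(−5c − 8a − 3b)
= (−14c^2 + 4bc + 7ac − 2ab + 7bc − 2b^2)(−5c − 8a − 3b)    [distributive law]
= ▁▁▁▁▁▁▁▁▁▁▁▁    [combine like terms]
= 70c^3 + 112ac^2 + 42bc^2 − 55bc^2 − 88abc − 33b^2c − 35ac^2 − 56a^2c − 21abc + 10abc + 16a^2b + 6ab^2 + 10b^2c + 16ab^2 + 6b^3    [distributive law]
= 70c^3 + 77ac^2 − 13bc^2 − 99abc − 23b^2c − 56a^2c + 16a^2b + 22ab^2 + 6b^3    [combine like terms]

After combine like terms, the bracketed line is:

(−14c^2 + 11bc + 7ac − 2ab − 2b^2)(−5c − 8a − 3b)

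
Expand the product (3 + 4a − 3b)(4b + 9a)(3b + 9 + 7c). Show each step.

(3 + 4a − 3b)(4b + 9a)(3b + 9 + 7c)
= (12b + 27a + 16ab + 36a² − 12b² − 27ab)(3b + 9 + 7c)    [distributive law]
= (12b + 27a − 11ab + 36a² − 12b²)(3b + 9 + 7c)    [combine like terms]
= 36b² + 108b + 84bc + 81ab + 243a + 189ac − 33ab² − 99ab − 77abc + 108a²b + 324a² + 252a²c − 36b³ − 108b² − 84b²c    [distributive law]
= −72b² + 108b + 84bc − 18ab + 243a + 189ac − 33ab² − 77abc + 108a²b + 324a² + 252a²c − 36b³ − 84b²c    [combine like terms]

−72b² + 108b + 84bc − 18ab + 243a + 189ac − 33ab² − 77abc + 108a²b + 324a² + 252a²c − 36b³ − 84b²c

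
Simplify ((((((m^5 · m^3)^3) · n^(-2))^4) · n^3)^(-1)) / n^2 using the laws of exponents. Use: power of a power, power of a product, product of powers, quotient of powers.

((((((m^5 · m^3)^3) · n^(-2))^4) · n^3)^(-1)) / n^2
= ((((((m^5 · m^3)^3) · n^(-2))^4)^(-1)) · ((n^3)^(-1))) / n^2    [power of a product]
= (((((m^5 · m^3)^3) · n^(-2))^(-4)) · ((n^3)^(-1))) / n^2    [power of a power]
= (((((m^5 · m^3)^3)^(-4)) · ((n^(-2))^(-4))) · ((n^3)^(-1))) / n^2    [power of a product]
= ((((m^5 · m^3)^(-12)) · ((n^(-2))^(-4))) · ((n^3)^(-1))) / n^2    [power of a power]
= (((((m^5)^(-12)) · ((m^3)^(-12))) · ((n^(-2))^(-4))) · ((n^3)^(-1))) / n^2    [power of a product]
= (((m^(-60) · ((m^3)^(-12))) · ((n^(-2))^(-4))) · ((n^3)^(-1))) / n^2    [power of a power]
= (((m^(-60) · m^(-36)) · ((n^(-2))^(-4))) · ((n^3)^(-1))) / n^2    [power of a power]
= ((m^(-96) · ((n^(-2))^(-4))) · ((n^3)^(-1))) / n^2    [product of powers]
= ((m^(-96) · n^8) · ((n^3)^(-1))) / n^2    [power of a power]
= ((m^(-96) · n^8) · n^(-3)) / n^2    [power of a power]
= m^(-96)n^3    [quotient of powers; product of powers]

m^(-96)n^3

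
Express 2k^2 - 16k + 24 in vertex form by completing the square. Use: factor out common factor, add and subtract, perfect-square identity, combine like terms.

2k^2 - 16k + 24
= 2(k^2 - 8k) + 24    [factor out 2 from the k-terms]
= 2(k^2 - 8k + 16 - 16) + 24    [add and subtract 16 inside the bracket]
= 2(k - 4)^2 - 32 + 24    [perfect-square identity]
= 2(k - 4)^2 - 8    [combine constants]

2(k - 4)^2 - 8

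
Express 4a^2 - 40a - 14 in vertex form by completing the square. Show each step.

4(a - 5)^2 - 114

4a^2 - 40a - 14
= 4(a^2 - 10a) - 14    [factor out 4 from the a-terms]
= 4(a^2 - 10a + 25 - 25) - 14    [add and subtract 25 inside the bracket]
= 4(a - 5)^2 - 100 - 14    [perfect-square identity]
= 4(a - 5)^2 - 114    [combine constants]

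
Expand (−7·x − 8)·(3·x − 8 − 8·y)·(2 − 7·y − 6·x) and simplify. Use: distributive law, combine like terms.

(−7·x − 8)·(3·x − 8 − 8·y)·(2 − 7·y − 6·x)
= (−21·x^2 + 56·x + 56·x·y − 24·x + 64 + 64·y)·(2 − 7·y − 6·x)    [distributive law]
= (−21·x^2 + 32·x + 56·x·y + 64 + 64·y)·(2 − 7·y − 6·x)    [combine like terms]
= −42·x^2 + 147·x^2·y + 126·x^3 + 64·x − 224·x·y − 192·x^2 + 112·x·y − 392·x·y^2 − 336·x^2·y + 128 − 448·y − 384·x + 128·y − 448·y^2 − 384·x·y    [distributive law]
= −234·x^2 − 189·x^2·y + 126·x^3 − 320·x − 496·x·y − 392·x·y^2 + 128 − 320·y − 448·y^2    [combine like terms]

−234·x^2 − 189·x^2·y + 126·x^3 − 320·x − 496·x·y − 392·x·y^2 + 128 − 320·y − 448·y^2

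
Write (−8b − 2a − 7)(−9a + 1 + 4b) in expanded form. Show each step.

64ab − 36b − 32b^2 + 18a^2 + 61a − 7

(−8b − 2a − 7)(−9a + 1 + 4b)
= 72ab − 8b − 32b^2 + 18a^2 − 2a − 8ab + 63a − 7 − 28b    [distributive law]
= 64ab − 36b − 32b^2 + 18a^2 + 61a − 7    [combine like terms]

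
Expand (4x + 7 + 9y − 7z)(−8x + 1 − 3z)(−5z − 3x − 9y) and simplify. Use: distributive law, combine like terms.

28x^2z + 96x^3 + 504x^2y + 344xz + 156x^2 + 441xy − 283xz^2 + 45xyz − 35z − 21x − 63y + 140z^2 + 207yz + 648xy^2 − 81y^2 − 54yz^2 + 243y^2z − 105z^3

(4x + 7 + 9y − 7z)(−8x + 1 − 3z)(−5z − 3x − 9y)
= (−32x^2 + 4x − 12xz − 56x + 7 − 21z − 72xy + 9y − 27yz + 56xz − 7z + 21z^2)(−5z − 3x − 9y)    [distributive law]
= (−32x^2 − 52x + 44xz + 7 − 28z − 72xy + 9y − 27yz + 21z^2)(−5z − 3x − 9y)    [combine like terms]
= 160x^2z + 96x^3 + 288x^2y + 260xz + 156x^2 + 468xy − 220xz^2 − 132x^2z − 396xyz − 35z − 21x − 63y + 140z^2 + 84xz + 252yz + 360xyz + 216x^2y + 648xy^2 − 45yz − 27xy − 81y^2 + 135yz^2 + 81xyz + 243y^2z − 105z^3 − 63xz^2 − 189yz^2    [distributive law]
= 28x^2z + 96x^3 + 504x^2y + 344xz + 156x^2 + 441xy − 283xz^2 + 45xyz − 35z − 21x − 63y + 140z^2 + 207yz + 648xy^2 − 81y^2 − 54yz^2 + 243y^2z − 105z^3    [combine like terms]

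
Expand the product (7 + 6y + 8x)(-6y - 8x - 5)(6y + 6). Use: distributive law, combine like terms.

-648y² - 642y - 1152xy - 576x - 210 - 216y³ - 576xy² - 384x²y - 384x²

(7 + 6y + 8x)(-6y - 8x - 5)(6y + 6)
= (-42y - 56x - 35 - 36y² - 48xy - 30y - 48xy - 64x² - 40x)(6y + 6)    [distributive law]
= (-72y - 96x - 35 - 36y² - 96xy - 64x²)(6y + 6)    [combine like terms]
= -432y² - 432y - 576xy - 576x - 210y - 210 - 216y³ - 216y² - 576xy² - 576xy - 384x²y - 384x²    [distributive law]
= -648y² - 642y - 1152xy - 576x - 210 - 216y³ - 576xy² - 384x²y - 384x²    [combine like terms]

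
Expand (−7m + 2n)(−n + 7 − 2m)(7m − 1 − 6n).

(−7m + 2n)(−n + 7 − 2m)(7m − 1 − 6n)
= (7mn − 49m + 14m² − 2n² + 14n − 4mn)(7m − 1 − 6n)    [distributive law]
= (3mn − 49m + 14m² − 2n² + 14n)(7m − 1 − 6n)    [combine like terms]
= 21m²n − 3mn − 18mn² − 343m² + 49m + 294mn + 98m³ − 14m² − 84m²n − 14mn² + 2n² + 12n³ + 98mn − 14n − 84n²    [distributive law]
= −63m²n + 389mn − 32mn² − 357m² + 49m + 98m³ − 82n² + 12n³ − 14n    [combine like terms]

−63m²n + 389mn − 32mn² − 357m² + 49m + 98m³ − 82n² + 12n³ − 14n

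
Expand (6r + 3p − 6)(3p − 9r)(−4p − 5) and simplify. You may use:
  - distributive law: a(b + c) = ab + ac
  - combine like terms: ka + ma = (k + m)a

36p²r − 171pr + 216pr² + 270r² − 36p³ + 27p² + 90p − 270r

(6r + 3p − 6)(3p − 9r)(−4p − 5)
= (18pr − 54r² + 9p² − 27pr − 18p + 54r)(−4p − 5)    [distributive law]
= (−9pr − 54r² + 9p² − 18p + 54r)(−4p − 5)    [combine like terms]
= 36p²r + 45pr + 216pr² + 270r² − 36p³ − 45p² + 72p² + 90p − 216pr − 270r    [distributive law]
= 36p²r − 171pr + 216pr² + 270r² − 36p³ + 27p² + 90p − 270r    [combine like terms]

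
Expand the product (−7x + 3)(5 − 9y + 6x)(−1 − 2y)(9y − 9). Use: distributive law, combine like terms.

(−7x + 3)(5 − 9y + 6x)(−1 − 2y)(9y − 9)
= (−35x + 63xy − 42x^2 + 15 − 27y + 18x)(−1 − 2y)(9y − 9)    [distributive law]
= (−17x + 63xy − 42x^2 + 15 − 27y)(−1 − 2y)(9y − 9)    [combine like terms]
= (17x + 34xy − 63xy − 126xy^2 + 42x^2 + 84x^2y − 15 − 30y + 27y + 54y^2)(9y − 9)    [distributive law]
= (17x − 29xy − 126xy^2 + 42x^2 + 84x^2y − 15 − 3y + 54y^2)(9y − 9)    [combine like terms]
= 153xy − 153x − 261xy^2 + 261xy − 1134xy^3 + 1134xy^2 + 378x^2y − 378x^2 + 756x^2y^2 − 756x^2y − 135y + 135 − 27y^2 + 27y + 486y^3 − 486y^2    [distributive law]
= 414xy − 153x + 873xy^2 − 1134xy^3 − 378x^2y − 378x^2 + 756x^2y^2 − 108y + 135 − 513y^2 + 486y^3    [combine like terms]

414xy − 153x + 873xy^2 − 1134xy^3 − 378x^2y − 378x^2 + 756x^2y^2 − 108y + 135 − 513y^2 + 486y^3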